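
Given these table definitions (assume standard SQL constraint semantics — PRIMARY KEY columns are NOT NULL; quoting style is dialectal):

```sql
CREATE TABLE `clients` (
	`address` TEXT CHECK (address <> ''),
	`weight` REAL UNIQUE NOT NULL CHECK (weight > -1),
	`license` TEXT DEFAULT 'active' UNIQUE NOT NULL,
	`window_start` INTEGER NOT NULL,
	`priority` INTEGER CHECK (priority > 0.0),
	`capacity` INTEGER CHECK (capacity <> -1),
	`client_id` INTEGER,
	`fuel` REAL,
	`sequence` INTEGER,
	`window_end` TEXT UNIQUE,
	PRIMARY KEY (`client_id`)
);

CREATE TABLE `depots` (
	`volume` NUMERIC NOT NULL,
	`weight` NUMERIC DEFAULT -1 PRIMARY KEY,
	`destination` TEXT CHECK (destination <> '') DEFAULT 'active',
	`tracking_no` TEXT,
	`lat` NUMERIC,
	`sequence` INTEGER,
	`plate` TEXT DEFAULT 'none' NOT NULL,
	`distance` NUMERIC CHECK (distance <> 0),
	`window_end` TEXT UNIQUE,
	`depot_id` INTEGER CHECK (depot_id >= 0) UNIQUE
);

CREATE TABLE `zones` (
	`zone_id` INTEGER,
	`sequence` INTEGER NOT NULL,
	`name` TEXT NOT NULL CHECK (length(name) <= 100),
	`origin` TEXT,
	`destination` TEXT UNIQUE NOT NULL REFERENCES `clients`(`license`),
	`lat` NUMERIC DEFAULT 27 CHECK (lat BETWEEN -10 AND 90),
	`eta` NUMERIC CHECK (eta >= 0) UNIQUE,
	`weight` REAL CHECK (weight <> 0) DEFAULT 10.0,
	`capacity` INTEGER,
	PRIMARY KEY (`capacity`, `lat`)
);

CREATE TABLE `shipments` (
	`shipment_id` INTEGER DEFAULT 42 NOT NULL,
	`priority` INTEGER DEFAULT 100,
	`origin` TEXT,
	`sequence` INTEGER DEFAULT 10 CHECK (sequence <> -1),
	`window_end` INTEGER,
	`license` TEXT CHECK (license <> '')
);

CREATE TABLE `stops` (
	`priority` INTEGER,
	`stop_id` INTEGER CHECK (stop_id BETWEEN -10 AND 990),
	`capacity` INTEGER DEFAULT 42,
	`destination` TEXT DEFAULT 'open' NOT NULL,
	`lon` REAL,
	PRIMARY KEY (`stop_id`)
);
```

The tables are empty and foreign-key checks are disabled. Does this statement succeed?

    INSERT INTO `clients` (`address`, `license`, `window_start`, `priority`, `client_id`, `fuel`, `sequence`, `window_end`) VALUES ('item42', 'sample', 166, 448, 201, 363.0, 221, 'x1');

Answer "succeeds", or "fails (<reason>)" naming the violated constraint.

weight is omitted from the column list and has no DEFAULT, so it would receive NULL.
But weight is declared NOT NULL.

fails (NOT NULL on weight)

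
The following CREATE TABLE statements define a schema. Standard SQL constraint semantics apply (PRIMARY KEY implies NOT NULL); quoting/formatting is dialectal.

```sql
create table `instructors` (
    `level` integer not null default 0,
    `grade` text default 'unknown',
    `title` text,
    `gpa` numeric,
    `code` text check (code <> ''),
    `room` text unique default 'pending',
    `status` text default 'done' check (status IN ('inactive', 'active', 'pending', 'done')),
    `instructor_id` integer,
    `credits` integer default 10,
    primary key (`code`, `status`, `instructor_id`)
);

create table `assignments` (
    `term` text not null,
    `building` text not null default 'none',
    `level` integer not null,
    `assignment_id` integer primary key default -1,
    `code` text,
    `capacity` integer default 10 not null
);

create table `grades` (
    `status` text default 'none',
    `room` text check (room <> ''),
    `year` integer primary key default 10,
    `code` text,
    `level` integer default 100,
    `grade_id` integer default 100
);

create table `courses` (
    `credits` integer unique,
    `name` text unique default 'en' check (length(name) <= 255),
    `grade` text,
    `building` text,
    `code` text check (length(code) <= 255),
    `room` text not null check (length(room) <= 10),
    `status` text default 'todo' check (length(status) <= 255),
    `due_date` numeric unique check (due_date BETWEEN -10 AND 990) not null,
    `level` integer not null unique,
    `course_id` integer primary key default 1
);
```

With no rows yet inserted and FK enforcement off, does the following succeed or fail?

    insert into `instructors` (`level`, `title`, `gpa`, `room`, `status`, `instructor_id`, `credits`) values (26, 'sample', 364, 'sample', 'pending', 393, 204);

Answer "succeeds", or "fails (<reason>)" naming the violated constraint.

fails (NOT NULL on code)

code is omitted from the column list and has no DEFAULT, so it would receive NULL.
But code is part of the PRIMARY KEY (implied NOT NULL).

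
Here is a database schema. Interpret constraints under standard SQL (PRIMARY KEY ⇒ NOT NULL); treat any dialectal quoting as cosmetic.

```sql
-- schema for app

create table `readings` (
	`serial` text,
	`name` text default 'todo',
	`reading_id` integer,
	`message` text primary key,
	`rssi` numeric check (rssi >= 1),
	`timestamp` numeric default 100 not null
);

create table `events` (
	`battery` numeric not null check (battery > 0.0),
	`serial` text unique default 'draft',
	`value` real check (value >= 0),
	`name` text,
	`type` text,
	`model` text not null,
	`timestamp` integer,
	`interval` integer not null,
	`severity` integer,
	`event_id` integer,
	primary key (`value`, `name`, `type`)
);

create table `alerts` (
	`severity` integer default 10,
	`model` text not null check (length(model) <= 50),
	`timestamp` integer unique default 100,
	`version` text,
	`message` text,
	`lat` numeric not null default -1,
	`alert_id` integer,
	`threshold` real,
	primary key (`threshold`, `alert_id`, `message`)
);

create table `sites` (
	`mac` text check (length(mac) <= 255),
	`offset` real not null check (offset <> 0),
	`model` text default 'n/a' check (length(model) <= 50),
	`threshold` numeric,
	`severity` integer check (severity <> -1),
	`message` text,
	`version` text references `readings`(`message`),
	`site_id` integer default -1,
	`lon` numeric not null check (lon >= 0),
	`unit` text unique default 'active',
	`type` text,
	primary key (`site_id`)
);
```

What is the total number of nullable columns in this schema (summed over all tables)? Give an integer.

19

readings: 4 nullable (serial, name, reading_id, rssi — PK (message) and explicit NOT NULL columns excluded).
events: 4 nullable (serial, timestamp, severity, event_id — PK (value, name, type) and explicit NOT NULL columns excluded).
alerts: 3 nullable (severity, timestamp, version — PK (threshold, alert_id, message) and explicit NOT NULL columns excluded).
sites: 8 nullable (mac, model, threshold, severity, message, version, unit, type — PK (site_id) and explicit NOT NULL columns excluded).
Total: 4 + 4 + 3 + 8 = 19.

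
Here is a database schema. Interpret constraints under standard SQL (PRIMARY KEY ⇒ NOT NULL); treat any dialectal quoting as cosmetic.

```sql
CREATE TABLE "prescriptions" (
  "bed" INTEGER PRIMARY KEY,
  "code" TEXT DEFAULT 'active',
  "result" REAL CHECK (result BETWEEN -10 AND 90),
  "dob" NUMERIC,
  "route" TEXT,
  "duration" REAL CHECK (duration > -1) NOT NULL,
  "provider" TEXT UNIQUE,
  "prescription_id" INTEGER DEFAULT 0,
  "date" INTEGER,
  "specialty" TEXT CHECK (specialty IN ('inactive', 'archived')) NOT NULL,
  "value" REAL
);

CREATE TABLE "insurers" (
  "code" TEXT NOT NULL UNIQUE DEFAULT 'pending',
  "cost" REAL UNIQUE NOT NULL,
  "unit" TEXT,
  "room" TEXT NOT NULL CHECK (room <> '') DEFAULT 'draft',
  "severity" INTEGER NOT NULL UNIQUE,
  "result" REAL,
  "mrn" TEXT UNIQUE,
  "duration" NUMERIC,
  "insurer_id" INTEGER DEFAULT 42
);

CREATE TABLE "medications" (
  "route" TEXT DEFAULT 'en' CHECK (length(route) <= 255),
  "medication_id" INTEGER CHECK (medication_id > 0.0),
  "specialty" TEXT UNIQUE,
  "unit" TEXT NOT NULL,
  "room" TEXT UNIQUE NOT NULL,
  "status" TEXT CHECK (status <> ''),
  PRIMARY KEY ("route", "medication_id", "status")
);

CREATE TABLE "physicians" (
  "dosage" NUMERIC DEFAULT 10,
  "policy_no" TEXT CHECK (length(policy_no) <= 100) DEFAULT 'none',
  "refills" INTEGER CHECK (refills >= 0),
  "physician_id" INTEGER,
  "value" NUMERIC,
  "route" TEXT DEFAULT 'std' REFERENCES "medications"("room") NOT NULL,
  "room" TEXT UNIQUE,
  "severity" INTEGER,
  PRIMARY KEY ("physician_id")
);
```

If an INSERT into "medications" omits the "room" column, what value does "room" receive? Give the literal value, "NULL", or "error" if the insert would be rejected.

error

room has no DEFAULT clause.
Omitting it would insert NULL, but it is declared NOT NULL, so the INSERT fails.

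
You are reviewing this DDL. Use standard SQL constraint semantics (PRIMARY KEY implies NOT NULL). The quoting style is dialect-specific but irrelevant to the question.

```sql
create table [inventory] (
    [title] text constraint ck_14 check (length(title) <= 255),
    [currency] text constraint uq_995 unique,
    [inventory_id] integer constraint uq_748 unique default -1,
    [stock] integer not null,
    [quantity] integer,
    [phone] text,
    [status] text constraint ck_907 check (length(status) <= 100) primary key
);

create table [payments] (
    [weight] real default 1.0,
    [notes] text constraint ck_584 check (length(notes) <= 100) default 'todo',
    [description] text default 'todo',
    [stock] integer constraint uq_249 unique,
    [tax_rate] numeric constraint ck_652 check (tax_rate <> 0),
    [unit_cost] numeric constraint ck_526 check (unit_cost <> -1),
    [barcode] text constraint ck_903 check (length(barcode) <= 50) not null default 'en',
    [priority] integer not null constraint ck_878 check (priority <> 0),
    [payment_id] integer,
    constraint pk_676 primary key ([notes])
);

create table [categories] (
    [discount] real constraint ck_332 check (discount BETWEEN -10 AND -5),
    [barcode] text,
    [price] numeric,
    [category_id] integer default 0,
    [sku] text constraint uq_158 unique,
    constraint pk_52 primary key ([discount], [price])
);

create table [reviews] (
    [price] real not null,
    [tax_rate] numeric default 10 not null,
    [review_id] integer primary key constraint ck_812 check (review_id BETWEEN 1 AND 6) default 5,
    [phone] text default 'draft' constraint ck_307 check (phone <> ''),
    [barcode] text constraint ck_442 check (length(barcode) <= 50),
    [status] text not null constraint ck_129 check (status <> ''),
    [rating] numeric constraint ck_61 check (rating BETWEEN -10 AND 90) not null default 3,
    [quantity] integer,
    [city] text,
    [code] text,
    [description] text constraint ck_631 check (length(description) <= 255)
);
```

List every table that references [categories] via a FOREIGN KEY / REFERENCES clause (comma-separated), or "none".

No REFERENCES clause anywhere in the schema names categories.

none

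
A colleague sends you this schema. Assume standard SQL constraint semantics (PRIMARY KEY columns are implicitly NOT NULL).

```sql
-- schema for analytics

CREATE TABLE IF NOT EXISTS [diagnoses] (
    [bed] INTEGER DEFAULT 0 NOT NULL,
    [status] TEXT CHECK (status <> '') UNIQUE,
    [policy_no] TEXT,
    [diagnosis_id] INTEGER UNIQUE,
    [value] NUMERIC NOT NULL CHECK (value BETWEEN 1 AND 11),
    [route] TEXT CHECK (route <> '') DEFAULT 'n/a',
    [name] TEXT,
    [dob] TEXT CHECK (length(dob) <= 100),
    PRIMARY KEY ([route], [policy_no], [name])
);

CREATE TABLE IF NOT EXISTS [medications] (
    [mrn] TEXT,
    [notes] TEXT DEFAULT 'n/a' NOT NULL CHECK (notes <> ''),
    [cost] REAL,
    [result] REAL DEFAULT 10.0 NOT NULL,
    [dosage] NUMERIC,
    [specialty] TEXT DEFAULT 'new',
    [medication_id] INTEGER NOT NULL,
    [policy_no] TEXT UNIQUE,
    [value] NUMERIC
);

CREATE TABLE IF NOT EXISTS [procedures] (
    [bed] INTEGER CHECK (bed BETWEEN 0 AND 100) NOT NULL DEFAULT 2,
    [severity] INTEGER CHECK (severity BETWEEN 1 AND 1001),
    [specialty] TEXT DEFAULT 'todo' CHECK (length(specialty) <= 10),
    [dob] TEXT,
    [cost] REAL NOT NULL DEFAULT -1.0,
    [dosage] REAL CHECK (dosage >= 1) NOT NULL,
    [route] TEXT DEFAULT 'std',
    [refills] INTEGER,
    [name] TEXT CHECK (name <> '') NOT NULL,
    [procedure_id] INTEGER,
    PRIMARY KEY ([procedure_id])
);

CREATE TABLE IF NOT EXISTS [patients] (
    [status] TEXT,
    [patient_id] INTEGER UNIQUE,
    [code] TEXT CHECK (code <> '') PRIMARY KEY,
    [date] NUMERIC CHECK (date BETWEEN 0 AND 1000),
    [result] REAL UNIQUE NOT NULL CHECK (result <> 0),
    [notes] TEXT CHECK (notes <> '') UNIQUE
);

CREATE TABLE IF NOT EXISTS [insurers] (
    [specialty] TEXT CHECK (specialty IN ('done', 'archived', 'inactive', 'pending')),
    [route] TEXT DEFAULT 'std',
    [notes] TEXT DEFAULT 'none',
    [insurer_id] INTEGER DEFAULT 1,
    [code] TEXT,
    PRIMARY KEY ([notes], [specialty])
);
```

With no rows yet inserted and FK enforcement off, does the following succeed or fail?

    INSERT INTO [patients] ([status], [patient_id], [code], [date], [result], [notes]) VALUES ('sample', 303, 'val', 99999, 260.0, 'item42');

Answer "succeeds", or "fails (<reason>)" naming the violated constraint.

The value 99999 for date violates CHECK (date BETWEEN 0 AND 1000).

fails (CHECK on date)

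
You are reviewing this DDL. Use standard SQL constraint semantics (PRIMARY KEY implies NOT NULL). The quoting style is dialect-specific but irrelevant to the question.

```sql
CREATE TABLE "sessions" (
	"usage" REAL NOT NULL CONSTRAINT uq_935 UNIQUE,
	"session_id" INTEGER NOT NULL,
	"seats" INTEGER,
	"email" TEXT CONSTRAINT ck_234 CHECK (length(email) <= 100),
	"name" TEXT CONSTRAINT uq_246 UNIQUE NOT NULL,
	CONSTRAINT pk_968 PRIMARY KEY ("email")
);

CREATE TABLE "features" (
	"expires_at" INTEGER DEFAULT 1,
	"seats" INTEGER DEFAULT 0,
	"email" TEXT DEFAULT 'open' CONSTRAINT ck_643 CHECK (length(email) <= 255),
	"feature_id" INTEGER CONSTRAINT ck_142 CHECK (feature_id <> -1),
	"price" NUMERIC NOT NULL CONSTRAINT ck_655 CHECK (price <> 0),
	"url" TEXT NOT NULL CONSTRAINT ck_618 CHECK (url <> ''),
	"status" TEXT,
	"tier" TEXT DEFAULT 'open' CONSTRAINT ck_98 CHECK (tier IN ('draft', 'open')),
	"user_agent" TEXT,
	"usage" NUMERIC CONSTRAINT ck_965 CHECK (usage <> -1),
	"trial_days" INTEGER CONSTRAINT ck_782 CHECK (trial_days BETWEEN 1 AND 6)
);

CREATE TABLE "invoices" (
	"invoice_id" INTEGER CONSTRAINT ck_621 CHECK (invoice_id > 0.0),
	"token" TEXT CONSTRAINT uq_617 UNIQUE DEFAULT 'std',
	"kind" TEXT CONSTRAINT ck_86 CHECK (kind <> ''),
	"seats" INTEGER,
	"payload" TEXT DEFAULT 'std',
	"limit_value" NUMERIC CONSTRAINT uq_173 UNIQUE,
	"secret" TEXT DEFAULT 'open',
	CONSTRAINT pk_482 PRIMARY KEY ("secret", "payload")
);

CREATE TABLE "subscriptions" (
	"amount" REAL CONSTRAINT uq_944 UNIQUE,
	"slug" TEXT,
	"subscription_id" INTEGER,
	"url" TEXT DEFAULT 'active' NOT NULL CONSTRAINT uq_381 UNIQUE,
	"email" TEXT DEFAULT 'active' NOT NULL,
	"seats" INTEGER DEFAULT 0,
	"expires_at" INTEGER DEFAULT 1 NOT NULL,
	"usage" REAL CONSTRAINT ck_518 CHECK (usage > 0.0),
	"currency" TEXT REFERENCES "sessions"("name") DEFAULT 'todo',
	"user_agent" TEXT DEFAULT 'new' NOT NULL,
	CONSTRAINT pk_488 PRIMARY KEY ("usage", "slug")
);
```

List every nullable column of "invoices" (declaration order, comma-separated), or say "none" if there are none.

- invoice_id: CHECK does not forbid NULL (a CHECK constraint passes when its expression is NULL) → nullable.
- token: UNIQUE does not imply NOT NULL → nullable.
- kind: CHECK does not forbid NULL (a CHECK constraint passes when its expression is NULL) → nullable.
- seats: no NOT NULL constraint applies → nullable.
- payload: part of the PRIMARY KEY, which implies NOT NULL → not nullable.
- limit_value: UNIQUE does not imply NOT NULL → nullable.
- secret: part of the PRIMARY KEY, which implies NOT NULL → not nullable.

invoice_id, token, kind, seats, limit_value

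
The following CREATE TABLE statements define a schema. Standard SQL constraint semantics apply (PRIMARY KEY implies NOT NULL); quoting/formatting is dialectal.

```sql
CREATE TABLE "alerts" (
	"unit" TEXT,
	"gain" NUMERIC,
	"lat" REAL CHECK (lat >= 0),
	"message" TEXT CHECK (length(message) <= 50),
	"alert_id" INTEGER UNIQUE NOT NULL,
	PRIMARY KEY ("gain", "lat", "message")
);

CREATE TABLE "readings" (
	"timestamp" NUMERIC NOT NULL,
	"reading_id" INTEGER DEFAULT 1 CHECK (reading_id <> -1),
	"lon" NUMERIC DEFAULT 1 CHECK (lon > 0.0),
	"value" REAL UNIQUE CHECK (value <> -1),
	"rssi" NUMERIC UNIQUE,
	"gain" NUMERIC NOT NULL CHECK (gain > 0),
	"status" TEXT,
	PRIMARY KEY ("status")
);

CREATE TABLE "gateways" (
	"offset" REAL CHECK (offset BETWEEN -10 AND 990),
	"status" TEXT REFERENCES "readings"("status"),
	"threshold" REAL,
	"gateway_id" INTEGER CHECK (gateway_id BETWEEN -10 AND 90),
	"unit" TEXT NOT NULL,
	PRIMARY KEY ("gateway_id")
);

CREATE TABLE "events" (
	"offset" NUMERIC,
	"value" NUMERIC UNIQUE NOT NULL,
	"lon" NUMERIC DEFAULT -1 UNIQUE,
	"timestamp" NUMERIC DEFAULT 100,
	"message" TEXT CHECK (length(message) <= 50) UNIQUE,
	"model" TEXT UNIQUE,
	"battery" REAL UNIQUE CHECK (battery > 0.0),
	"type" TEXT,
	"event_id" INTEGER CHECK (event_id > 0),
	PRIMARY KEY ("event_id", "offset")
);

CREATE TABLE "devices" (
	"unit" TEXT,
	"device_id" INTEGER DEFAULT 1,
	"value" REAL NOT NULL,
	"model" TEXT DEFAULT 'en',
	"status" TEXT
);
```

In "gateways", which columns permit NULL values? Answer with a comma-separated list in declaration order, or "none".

- offset: CHECK does not forbid NULL (a CHECK constraint passes when its expression is NULL) → nullable.
- status: a foreign key column may be NULL unless separately constrained → nullable.
- threshold: no NOT NULL constraint applies → nullable.
- gateway_id: part of the PRIMARY KEY, which implies NOT NULL → not nullable.
- unit: declared NOT NULL → not nullable.

offset, status, threshold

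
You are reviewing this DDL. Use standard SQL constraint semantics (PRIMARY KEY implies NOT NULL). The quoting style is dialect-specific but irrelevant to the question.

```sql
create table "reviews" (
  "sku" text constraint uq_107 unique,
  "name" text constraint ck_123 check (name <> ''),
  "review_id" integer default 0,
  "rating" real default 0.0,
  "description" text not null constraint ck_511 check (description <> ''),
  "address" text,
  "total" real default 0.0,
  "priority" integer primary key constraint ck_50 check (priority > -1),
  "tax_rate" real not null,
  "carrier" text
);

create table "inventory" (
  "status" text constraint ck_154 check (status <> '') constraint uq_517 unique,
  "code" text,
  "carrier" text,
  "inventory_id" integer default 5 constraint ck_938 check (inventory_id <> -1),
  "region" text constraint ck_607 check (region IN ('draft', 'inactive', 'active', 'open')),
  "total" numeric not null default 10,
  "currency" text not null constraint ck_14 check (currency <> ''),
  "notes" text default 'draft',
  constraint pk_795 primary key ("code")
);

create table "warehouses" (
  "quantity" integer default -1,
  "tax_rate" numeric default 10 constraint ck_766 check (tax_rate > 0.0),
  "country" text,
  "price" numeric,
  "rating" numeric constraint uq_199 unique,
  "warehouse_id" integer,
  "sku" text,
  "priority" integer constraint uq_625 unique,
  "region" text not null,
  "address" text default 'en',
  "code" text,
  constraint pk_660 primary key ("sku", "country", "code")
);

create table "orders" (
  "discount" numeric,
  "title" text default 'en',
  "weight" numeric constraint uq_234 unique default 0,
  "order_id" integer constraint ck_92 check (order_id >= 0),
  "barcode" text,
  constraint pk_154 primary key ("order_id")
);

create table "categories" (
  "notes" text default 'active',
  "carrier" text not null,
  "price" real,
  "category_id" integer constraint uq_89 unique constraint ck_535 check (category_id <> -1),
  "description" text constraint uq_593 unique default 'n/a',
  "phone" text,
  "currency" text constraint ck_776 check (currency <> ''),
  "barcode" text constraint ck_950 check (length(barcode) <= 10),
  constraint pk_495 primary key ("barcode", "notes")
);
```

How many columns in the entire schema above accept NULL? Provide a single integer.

reviews: 7 nullable (sku, name, review_id, rating, address, total, carrier — PK (priority) and explicit NOT NULL columns excluded).
inventory: 5 nullable (status, carrier, inventory_id, region, notes — PK (code) and explicit NOT NULL columns excluded).
warehouses: 7 nullable (quantity, tax_rate, price, rating, warehouse_id, priority, address — PK (sku, country, code) and explicit NOT NULL columns excluded).
orders: 4 nullable (discount, title, weight, barcode — PK (order_id) and explicit NOT NULL columns excluded).
categories: 5 nullable (price, category_id, description, phone, currency — PK (barcode, notes) and explicit NOT NULL columns excluded).
Total: 7 + 5 + 7 + 4 + 5 = 28.

28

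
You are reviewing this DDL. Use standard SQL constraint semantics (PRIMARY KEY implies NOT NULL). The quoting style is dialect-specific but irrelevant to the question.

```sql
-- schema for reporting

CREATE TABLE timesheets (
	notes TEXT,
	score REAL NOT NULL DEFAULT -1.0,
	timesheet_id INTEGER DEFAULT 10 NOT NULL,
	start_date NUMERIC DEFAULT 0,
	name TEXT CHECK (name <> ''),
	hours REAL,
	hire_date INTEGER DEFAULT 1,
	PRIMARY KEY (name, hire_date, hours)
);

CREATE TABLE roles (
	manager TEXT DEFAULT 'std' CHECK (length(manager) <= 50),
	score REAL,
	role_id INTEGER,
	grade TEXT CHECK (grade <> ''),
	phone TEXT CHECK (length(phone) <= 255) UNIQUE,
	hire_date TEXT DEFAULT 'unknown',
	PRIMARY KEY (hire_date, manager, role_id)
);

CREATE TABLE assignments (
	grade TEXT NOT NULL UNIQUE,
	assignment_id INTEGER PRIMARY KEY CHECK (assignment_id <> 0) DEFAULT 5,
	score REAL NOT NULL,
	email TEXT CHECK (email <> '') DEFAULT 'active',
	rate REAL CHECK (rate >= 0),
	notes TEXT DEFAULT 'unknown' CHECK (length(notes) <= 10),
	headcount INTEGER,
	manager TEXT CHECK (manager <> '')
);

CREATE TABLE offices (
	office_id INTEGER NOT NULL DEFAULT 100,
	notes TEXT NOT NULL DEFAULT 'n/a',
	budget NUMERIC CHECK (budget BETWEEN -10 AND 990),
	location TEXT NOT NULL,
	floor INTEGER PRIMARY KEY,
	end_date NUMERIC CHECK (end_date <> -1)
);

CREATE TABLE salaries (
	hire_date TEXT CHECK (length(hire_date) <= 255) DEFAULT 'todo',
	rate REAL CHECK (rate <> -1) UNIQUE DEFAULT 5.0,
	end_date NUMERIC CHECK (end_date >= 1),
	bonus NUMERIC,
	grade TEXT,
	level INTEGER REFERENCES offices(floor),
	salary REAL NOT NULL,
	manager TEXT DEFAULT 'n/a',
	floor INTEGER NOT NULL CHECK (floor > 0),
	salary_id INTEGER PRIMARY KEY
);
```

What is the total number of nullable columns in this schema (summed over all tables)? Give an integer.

timesheets: 2 nullable (notes, start_date — PK (name, hire_date, hours) and explicit NOT NULL columns excluded).
roles: 3 nullable (score, grade, phone — PK (hire_date, manager, role_id) and explicit NOT NULL columns excluded).
assignments: 5 nullable (email, rate, notes, headcount, manager — PK (assignment_id) and explicit NOT NULL columns excluded).
offices: 2 nullable (budget, end_date — PK (floor) and explicit NOT NULL columns excluded).
salaries: 7 nullable (hire_date, rate, end_date, bonus, grade, level, manager — PK (salary_id) and explicit NOT NULL columns excluded).
Total: 2 + 3 + 5 + 2 + 7 = 19.

19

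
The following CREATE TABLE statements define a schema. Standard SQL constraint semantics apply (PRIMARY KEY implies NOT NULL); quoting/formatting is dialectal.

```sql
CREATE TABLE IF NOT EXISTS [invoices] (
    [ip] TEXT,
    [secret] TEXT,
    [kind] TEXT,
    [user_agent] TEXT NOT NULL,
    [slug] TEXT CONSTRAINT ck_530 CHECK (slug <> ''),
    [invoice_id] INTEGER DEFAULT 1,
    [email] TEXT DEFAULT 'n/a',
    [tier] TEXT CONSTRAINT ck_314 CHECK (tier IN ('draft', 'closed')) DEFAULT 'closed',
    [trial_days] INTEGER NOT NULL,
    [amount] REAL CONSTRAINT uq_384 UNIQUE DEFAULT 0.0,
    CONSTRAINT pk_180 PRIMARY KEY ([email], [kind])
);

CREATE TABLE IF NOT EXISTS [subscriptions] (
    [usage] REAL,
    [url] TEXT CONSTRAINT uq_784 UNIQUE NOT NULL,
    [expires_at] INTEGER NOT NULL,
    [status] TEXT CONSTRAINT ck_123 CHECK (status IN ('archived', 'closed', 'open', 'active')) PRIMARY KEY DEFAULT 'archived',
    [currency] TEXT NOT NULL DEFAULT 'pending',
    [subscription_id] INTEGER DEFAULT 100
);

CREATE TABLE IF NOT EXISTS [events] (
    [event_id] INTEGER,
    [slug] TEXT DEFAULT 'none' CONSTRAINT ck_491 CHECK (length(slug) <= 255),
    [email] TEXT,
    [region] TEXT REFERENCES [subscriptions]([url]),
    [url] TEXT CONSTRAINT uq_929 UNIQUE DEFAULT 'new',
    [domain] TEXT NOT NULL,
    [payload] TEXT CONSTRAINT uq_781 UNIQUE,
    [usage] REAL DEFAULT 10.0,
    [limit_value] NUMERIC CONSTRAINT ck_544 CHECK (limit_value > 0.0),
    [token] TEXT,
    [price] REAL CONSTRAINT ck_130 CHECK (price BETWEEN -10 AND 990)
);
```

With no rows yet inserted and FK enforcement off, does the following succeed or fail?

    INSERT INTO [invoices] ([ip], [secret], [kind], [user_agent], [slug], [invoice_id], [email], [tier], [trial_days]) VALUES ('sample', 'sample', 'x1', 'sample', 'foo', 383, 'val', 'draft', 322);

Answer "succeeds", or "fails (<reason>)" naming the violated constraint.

NOT NULL columns: email is supplied; kind is supplied; trial_days is supplied; user_agent is supplied.
CHECK constraints: 'foo' satisfies (slug <> ''); 'draft' satisfies (tier IN ('draft', 'closed')).
No constraint is violated.

succeeds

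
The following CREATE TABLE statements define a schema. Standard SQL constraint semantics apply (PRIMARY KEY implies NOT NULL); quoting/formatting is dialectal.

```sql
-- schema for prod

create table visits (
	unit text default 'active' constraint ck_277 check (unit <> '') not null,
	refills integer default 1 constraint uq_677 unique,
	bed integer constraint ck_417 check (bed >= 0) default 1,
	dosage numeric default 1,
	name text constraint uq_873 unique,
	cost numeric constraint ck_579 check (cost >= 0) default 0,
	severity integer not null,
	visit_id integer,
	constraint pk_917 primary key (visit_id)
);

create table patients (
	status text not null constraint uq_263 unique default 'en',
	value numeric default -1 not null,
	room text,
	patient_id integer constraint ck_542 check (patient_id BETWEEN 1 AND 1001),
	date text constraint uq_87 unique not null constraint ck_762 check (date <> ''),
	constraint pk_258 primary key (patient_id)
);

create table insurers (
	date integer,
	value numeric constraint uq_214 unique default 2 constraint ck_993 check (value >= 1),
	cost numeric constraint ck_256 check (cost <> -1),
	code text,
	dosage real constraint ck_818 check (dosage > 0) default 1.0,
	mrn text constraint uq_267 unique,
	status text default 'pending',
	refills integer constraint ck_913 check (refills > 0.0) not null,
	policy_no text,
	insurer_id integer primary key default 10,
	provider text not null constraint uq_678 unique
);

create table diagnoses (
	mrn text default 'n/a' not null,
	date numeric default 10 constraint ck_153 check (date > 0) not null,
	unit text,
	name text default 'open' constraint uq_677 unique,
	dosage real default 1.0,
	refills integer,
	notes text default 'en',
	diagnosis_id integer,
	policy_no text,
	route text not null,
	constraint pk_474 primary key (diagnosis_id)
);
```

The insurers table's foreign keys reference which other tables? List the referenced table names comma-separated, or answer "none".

none

No column in insurers has a REFERENCES clause.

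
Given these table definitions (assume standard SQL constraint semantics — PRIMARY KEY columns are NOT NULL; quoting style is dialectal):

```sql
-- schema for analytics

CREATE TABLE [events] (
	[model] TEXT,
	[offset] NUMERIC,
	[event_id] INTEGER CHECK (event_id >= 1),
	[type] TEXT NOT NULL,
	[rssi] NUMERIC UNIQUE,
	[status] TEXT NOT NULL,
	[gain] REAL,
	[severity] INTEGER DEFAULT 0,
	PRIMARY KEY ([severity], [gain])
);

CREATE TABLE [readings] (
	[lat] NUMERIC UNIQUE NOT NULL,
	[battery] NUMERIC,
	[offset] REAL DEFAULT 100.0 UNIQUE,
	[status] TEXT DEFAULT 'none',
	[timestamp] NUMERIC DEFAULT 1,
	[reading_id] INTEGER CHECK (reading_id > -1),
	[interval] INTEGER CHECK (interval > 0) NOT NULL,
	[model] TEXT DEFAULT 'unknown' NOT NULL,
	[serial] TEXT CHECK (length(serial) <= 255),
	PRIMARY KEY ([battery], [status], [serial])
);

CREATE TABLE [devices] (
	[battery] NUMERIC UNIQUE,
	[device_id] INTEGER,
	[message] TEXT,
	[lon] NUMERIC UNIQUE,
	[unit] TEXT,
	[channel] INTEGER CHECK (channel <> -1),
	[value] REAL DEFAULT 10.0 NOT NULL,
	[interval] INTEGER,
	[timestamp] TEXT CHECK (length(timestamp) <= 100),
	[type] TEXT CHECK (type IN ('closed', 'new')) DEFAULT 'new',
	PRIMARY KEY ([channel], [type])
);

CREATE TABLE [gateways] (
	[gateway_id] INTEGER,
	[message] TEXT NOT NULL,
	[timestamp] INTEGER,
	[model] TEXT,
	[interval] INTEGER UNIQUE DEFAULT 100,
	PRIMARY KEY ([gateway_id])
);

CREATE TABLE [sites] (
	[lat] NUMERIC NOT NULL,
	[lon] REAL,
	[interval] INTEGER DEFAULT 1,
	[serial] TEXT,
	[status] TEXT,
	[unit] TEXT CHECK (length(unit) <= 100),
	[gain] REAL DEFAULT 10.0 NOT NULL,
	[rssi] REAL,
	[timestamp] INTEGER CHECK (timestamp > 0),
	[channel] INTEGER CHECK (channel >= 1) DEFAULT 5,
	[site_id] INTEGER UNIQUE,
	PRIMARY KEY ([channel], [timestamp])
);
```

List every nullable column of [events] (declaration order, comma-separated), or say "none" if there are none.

model, offset, event_id, rssi

- model: no NOT NULL constraint applies → nullable.
- offset: no NOT NULL constraint applies → nullable.
- event_id: CHECK does not forbid NULL (a CHECK constraint passes when its expression is NULL) → nullable.
- type: declared NOT NULL → not nullable.
- rssi: UNIQUE does not imply NOT NULL → nullable.
- status: declared NOT NULL → not nullable.
- gain: part of the PRIMARY KEY, which implies NOT NULL → not nullable.
- severity: part of the PRIMARY KEY, which implies NOT NULL → not nullable.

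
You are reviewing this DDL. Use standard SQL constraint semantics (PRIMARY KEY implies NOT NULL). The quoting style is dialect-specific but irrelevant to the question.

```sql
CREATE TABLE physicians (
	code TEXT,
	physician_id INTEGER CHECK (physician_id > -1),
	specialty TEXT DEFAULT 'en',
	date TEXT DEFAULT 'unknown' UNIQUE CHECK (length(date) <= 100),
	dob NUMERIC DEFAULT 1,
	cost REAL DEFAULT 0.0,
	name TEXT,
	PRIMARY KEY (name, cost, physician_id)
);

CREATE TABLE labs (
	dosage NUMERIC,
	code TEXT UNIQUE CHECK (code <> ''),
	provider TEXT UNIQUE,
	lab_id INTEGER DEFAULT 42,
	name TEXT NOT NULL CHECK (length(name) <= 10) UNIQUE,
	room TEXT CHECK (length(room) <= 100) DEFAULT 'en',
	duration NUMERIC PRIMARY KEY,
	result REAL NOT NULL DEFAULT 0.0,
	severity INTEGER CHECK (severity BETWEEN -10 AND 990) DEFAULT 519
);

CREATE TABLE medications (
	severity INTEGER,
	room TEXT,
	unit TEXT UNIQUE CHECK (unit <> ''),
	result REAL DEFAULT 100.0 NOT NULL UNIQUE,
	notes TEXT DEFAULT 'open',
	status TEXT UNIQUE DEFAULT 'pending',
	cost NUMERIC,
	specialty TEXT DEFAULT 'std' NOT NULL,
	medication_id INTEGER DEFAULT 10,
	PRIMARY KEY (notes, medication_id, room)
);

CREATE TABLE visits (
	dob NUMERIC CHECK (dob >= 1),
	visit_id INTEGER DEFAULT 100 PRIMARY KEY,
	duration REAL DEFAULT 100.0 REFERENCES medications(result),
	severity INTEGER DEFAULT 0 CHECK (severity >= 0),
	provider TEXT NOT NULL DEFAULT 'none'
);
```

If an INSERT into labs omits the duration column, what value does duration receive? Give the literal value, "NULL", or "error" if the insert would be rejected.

duration has no DEFAULT clause.
Omitting it would insert NULL, but it is part of the PRIMARY KEY, so the INSERT fails.

error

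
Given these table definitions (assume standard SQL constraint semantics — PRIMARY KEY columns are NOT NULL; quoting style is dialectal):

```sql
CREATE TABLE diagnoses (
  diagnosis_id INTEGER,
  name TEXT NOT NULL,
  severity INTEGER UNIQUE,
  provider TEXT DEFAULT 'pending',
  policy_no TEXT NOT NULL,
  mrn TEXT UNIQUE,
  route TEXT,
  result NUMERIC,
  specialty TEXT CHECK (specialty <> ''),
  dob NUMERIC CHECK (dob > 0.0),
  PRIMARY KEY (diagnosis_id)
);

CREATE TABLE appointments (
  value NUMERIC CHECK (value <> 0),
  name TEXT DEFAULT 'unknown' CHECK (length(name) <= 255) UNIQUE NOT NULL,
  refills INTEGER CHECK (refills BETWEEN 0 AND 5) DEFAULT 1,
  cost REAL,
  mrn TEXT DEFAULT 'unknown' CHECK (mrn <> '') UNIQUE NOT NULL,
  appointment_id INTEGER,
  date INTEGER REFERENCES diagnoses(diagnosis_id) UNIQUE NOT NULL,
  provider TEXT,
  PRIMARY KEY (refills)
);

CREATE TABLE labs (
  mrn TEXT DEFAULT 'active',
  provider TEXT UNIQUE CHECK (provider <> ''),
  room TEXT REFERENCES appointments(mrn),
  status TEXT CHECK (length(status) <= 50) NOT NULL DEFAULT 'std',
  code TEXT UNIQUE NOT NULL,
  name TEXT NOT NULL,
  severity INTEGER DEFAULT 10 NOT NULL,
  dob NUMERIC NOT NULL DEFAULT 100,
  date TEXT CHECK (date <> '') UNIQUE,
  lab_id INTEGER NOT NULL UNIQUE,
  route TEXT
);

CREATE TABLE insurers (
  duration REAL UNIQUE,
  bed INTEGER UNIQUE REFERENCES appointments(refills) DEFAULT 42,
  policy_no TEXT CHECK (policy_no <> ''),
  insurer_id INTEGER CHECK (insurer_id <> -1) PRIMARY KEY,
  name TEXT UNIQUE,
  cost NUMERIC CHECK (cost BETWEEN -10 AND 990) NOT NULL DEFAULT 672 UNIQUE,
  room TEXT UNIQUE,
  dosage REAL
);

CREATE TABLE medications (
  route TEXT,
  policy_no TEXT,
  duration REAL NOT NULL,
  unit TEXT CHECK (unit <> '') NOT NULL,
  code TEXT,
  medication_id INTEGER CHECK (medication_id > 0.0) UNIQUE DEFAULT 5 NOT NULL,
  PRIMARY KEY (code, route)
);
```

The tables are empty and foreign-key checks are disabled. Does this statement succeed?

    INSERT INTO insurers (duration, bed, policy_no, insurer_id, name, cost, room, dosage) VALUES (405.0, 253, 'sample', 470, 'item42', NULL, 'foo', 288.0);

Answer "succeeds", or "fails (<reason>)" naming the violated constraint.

fails (NOT NULL on cost)

cost is explicitly set to NULL, but cost is declared NOT NULL.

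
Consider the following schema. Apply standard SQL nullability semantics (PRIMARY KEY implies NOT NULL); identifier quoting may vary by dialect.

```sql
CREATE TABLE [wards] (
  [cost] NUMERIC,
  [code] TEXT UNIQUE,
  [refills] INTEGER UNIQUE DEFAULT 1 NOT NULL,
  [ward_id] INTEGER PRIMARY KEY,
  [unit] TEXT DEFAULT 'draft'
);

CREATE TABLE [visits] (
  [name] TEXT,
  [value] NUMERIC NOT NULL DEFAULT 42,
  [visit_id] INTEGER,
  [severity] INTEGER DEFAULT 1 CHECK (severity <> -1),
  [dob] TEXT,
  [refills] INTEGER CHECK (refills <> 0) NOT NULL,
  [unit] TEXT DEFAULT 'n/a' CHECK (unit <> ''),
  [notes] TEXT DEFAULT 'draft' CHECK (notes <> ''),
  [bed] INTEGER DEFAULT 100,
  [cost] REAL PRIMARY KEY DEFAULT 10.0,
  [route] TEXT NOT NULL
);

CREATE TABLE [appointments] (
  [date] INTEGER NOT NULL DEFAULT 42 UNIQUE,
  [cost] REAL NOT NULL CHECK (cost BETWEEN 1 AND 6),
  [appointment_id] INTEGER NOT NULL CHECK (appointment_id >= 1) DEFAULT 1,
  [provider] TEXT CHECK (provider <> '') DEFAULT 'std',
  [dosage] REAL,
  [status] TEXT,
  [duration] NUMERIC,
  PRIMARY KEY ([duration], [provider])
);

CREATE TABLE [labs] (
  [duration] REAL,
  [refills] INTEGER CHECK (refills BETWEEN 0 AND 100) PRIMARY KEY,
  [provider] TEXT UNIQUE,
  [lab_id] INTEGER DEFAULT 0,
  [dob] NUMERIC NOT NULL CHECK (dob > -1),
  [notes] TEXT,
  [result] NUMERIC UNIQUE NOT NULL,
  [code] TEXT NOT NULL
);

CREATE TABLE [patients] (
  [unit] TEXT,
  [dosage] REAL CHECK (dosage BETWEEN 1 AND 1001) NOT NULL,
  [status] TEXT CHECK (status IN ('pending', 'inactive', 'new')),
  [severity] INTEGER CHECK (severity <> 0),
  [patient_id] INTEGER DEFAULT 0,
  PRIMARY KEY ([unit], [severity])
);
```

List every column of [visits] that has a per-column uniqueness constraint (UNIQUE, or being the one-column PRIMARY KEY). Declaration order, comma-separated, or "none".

- name: no UNIQUE or single-column PK constraint.
- value: no UNIQUE or single-column PK constraint.
- visit_id: no UNIQUE or single-column PK constraint.
- severity: no UNIQUE or single-column PK constraint.
- dob: no UNIQUE or single-column PK constraint.
- refills: no UNIQUE or single-column PK constraint.
- unit: no UNIQUE or single-column PK constraint.
- notes: no UNIQUE or single-column PK constraint.
- bed: no UNIQUE or single-column PK constraint.
- cost: single-column PRIMARY KEY → unique.
- route: no UNIQUE or single-column PK constraint.

cost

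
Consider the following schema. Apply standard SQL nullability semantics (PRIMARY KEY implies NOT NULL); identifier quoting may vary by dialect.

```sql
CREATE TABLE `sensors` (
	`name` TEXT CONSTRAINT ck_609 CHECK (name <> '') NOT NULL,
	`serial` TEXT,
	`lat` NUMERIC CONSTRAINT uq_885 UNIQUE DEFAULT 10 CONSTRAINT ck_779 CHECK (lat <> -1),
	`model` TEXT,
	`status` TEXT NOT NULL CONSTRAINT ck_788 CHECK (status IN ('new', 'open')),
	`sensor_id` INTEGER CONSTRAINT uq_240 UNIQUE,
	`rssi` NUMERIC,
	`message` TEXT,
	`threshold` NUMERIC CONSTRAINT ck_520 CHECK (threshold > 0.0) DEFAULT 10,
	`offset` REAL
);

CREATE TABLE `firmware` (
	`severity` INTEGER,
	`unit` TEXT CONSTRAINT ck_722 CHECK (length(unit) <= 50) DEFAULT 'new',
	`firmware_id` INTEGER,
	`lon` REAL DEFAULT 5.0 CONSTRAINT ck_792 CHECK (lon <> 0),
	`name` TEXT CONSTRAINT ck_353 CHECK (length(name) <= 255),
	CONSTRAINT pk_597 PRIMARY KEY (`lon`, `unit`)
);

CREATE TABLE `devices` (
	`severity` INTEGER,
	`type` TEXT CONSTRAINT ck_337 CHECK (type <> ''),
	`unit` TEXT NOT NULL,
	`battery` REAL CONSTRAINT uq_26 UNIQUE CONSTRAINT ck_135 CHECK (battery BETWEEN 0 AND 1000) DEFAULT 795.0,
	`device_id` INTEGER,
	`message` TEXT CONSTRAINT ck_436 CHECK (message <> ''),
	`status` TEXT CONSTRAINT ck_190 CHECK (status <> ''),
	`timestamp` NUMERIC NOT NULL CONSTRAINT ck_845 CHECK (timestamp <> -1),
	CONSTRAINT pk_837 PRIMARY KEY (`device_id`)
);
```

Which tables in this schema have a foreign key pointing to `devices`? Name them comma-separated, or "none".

none

No REFERENCES clause anywhere in the schema names devices.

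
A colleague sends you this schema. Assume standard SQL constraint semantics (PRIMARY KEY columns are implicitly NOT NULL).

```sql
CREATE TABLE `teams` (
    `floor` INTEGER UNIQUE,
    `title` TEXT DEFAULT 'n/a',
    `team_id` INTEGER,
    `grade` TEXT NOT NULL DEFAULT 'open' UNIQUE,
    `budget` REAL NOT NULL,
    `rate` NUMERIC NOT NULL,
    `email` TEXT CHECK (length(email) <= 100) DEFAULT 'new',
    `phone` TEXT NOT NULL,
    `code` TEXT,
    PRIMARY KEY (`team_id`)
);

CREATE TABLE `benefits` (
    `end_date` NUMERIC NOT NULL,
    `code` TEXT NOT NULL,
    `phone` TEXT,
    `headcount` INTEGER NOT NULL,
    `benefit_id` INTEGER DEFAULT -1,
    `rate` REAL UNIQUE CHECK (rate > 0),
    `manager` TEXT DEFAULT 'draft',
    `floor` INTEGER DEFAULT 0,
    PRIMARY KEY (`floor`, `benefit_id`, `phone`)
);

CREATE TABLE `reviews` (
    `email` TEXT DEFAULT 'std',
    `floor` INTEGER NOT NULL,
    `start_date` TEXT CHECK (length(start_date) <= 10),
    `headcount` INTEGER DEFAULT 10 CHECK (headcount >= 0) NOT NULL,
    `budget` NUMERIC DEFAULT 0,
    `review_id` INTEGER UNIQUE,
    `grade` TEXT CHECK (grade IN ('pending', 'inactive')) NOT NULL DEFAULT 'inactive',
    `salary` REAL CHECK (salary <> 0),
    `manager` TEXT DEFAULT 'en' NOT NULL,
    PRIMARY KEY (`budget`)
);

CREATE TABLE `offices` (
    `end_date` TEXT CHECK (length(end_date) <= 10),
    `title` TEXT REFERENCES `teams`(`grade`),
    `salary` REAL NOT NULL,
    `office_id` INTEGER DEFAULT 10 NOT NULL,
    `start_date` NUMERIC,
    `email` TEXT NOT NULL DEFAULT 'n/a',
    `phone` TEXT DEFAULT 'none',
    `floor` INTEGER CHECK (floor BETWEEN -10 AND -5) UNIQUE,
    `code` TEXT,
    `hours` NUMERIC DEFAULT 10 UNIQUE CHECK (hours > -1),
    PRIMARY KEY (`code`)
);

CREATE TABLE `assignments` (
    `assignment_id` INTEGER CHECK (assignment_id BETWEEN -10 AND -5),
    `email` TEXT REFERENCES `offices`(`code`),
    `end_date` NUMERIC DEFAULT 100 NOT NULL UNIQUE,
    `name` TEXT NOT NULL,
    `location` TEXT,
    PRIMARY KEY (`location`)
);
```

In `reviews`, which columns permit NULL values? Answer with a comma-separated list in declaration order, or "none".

email, start_date, review_id, salary

- email: DEFAULT only fills an omitted column; an explicit NULL is still allowed → nullable.
- floor: declared NOT NULL → not nullable.
- start_date: CHECK does not forbid NULL (a CHECK constraint passes when its expression is NULL) → nullable.
- headcount: declared NOT NULL → not nullable.
- budget: part of the PRIMARY KEY, which implies NOT NULL → not nullable.
- review_id: UNIQUE does not imply NOT NULL → nullable.
- grade: declared NOT NULL → not nullable.
- salary: CHECK does not forbid NULL (a CHECK constraint passes when its expression is NULL) → nullable.
- manager: declared NOT NULL → not nullable.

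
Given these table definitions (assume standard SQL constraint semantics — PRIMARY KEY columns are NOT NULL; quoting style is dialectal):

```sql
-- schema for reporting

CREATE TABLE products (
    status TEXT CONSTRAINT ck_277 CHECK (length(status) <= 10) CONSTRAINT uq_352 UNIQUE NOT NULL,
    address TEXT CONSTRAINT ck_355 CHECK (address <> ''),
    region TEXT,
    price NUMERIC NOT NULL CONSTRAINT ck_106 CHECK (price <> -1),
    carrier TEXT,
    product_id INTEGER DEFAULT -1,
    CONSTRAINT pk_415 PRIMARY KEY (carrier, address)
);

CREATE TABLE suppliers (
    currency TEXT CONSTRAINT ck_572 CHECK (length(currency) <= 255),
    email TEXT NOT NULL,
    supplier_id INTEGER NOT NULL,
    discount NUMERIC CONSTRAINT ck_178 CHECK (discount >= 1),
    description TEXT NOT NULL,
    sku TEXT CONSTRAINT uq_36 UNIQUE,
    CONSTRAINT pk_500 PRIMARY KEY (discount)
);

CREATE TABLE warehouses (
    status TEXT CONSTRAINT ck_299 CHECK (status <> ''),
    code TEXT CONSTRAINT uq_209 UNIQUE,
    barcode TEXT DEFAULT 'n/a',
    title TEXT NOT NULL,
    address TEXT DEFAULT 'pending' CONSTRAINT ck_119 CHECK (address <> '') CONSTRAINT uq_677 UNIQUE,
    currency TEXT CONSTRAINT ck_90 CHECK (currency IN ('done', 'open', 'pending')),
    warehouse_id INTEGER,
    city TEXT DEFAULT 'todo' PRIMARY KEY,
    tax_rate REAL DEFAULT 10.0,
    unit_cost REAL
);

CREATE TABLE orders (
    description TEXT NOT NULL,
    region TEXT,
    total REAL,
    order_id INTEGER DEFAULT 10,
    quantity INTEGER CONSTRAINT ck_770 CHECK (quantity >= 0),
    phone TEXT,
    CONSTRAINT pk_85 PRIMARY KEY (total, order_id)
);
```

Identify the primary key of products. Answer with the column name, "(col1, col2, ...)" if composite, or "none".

(carrier, address)

A table-level PRIMARY KEY clause names 2 columns: carrier, address.
This is a composite key — the combination is unique, not each column individually.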